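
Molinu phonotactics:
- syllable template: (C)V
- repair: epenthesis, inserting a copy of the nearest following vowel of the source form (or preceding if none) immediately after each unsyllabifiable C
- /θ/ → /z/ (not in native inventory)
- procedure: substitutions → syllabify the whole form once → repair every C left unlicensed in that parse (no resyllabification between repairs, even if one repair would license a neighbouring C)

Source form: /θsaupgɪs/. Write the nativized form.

zasaupɪgɪsɪ

Substitution: /θ/ → /z/, giving /zsaupgɪs/.
The consonants /z/, /p/, /s/ cannot be parsed into a legal (C)V syllable (no codas are permitted; onsets are limited to one consonant).
Inserting the epenthetic vowel yields /z/ → /za/, /p/ → /pɪ/, /s/ → /sɪ/.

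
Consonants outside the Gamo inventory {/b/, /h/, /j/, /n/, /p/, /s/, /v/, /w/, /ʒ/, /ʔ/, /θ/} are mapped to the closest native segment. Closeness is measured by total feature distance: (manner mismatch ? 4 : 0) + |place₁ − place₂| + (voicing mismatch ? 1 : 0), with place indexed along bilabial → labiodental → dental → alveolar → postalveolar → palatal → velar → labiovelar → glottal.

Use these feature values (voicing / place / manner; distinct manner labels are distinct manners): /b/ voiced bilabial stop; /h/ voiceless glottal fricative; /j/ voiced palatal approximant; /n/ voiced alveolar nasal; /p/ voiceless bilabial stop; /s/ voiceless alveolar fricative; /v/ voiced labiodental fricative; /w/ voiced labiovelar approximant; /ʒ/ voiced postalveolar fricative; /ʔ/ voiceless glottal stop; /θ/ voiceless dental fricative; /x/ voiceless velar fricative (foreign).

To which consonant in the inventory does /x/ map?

h

/h/ is closest: same manner (fricative), place distance 2 (velar→glottal), same voicing; total 2. Next closest is /s/ at distance 3.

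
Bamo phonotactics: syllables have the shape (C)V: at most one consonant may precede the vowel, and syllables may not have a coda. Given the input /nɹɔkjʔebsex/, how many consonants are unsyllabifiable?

5

Syllabifying with onset maximization leaves /n/, /k/, /j/, /b/, /x/ stranded (no codas are permitted; onsets are limited to one consonant).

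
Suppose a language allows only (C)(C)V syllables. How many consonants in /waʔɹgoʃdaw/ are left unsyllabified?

Under (C)(C)V, the unsyllabifiable consonants are /ʔ/, /w/ (no codas are permitted; onsets may contain at most 2 consonants).

2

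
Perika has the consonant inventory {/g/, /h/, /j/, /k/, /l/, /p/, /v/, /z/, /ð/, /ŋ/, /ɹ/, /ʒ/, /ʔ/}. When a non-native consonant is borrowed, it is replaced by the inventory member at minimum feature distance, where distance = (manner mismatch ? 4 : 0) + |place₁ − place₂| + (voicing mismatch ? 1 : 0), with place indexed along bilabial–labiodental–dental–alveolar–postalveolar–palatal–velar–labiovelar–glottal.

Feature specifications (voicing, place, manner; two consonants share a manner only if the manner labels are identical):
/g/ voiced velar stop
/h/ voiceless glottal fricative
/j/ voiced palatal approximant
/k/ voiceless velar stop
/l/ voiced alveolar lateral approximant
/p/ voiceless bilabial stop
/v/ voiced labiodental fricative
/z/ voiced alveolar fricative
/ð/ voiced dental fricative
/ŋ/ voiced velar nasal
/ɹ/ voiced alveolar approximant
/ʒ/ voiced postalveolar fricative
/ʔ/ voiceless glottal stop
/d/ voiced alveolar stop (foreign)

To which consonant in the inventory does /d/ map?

g

/g/ is closest: same manner (stop), place distance 3 (alveolar→velar), same voicing; total 3. Next closest is /k/ at distance 4.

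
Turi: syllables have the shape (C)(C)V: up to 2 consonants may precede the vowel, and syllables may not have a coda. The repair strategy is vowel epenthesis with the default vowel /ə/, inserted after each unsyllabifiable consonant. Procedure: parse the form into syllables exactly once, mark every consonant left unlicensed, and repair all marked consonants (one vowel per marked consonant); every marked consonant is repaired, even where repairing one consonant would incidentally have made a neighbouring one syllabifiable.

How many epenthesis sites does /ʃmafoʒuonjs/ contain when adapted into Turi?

3

The unsyllabifiable consonants are /n/, /j/, /s/; each receives one epenthetic vowel.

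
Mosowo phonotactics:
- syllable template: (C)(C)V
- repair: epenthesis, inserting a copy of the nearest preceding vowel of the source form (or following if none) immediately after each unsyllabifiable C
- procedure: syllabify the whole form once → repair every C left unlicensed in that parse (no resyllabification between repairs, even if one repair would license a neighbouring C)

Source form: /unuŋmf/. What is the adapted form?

The consonants /ŋ/, /m/, /f/ cannot be parsed into a legal (C)(C)V syllable (no codas are permitted; onsets may contain at most 2 consonants).
Epenthesis after each stranded consonant: /ŋ/ → /ŋu/, /m/ → /mu/, /f/ → /fu/.

unuŋumufu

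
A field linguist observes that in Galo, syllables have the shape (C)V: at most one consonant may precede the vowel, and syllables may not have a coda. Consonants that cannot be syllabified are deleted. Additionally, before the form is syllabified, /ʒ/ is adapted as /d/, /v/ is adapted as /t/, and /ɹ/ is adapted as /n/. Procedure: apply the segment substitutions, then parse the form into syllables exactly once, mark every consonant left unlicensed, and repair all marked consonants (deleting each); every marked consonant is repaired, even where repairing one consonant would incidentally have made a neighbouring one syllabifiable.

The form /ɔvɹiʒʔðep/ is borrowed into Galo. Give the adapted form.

ɔniðe

Substitution: /v/ → /t/, /ɹ/ → /n/, /ʒ/ → /d/, giving /ɔtnidʔðep/.
The consonants /t/, /d/, /ʔ/, /p/ cannot be parsed into a legal (C)V syllable (no codas are permitted; onsets are limited to one consonant).
Deletion applies to /t/, /d/, /ʔ/, /p/.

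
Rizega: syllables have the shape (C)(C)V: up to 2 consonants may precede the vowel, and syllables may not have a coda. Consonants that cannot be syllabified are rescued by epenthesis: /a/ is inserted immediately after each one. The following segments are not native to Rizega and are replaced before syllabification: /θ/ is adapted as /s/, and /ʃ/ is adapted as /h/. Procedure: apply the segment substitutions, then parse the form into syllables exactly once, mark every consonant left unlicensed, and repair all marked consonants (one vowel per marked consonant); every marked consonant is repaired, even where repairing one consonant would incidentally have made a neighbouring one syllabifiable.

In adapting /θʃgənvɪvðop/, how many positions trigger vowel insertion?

After substitution the input is /shgənvɪvðop/.
The unsyllabifiable consonants are /s/, /p/; each receives one epenthetic vowel.

2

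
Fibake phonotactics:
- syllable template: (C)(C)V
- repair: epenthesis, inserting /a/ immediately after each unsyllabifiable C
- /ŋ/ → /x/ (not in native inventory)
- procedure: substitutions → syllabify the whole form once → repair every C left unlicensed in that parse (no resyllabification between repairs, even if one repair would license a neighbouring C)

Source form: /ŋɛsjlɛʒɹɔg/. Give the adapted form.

xɛsajlɛʒɹɔga

Substitution: /ŋ/ → /x/, giving /xɛsjlɛʒɹɔg/.
Under (C)(C)V, the unsyllabifiable consonants are /s/, /g/ (no codas are permitted; onsets may contain at most 2 consonants).
Epenthesis after each stranded consonant: /s/ → /sa/, /g/ → /ga/.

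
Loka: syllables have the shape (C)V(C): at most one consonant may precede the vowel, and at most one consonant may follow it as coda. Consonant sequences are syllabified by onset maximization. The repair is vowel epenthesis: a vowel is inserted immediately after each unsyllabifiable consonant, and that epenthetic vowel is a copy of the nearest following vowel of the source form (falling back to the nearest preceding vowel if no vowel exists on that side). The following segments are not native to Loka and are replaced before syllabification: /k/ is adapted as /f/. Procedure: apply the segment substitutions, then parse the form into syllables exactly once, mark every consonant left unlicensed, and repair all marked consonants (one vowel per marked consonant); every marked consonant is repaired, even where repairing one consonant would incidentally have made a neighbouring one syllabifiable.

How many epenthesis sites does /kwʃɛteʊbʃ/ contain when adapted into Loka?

After substitution the input is /fwʃɛteʊbʃ/.
The unsyllabifiable consonants are /f/, /w/, /ʃ/; each receives one epenthetic vowel.

3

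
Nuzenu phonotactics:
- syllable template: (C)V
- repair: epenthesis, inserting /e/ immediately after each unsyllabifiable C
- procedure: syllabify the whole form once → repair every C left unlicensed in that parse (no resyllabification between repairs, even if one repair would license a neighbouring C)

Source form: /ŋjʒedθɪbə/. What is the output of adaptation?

Syllabifying with onset maximization leaves /ŋ/, /j/, /d/ stranded (no codas are permitted; onsets are limited to one consonant).
Epenthesis after each stranded consonant: /ŋ/ → /ŋe/, /j/ → /je/, /d/ → /de/.

ŋejeʒedeθɪbə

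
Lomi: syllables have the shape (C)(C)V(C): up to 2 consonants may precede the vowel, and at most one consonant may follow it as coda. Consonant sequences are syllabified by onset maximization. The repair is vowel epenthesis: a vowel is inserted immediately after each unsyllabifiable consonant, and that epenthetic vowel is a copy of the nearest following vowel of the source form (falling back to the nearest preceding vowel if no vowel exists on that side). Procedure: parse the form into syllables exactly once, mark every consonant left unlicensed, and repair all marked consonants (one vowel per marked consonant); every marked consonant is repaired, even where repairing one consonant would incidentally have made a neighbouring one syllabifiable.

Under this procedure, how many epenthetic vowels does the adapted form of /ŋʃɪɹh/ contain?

The unsyllabifiable consonants are /h/; each receives one epenthetic vowel.

1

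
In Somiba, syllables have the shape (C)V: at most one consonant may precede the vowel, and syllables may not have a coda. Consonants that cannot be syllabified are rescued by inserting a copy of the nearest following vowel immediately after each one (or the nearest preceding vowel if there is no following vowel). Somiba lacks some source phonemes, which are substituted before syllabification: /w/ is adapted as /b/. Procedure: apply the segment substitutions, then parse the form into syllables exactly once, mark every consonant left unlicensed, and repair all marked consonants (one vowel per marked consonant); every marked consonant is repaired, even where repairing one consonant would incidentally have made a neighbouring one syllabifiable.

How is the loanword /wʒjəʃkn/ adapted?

bəʒəjəʃəkənə

Substitution: /w/ → /b/, giving /bʒjəʃkn/.
Syllabifying with onset maximization leaves /b/, /ʒ/, /ʃ/, /k/, /n/ stranded (no codas are permitted; onsets are limited to one consonant).
Inserting the epenthetic vowel yields /b/ → /bə/, /ʒ/ → /ʒə/, /ʃ/ → /ʃə/, /k/ → /kə/, /n/ → /nə/.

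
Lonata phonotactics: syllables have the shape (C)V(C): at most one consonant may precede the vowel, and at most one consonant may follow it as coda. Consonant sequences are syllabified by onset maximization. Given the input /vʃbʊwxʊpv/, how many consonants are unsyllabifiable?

The consonants /v/, /ʃ/, /v/ cannot be parsed into a legal (C)V(C) syllable (at most one coda consonant is licensed; onsets are limited to one consonant).

3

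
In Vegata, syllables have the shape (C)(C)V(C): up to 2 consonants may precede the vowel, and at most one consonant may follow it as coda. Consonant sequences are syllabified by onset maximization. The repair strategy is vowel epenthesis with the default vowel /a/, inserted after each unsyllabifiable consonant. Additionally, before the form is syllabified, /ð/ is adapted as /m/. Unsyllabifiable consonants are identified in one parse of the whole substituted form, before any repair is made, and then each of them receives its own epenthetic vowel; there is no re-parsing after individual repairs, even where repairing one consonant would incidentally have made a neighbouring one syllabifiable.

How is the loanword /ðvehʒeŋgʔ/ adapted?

mvehʒeŋgaʔa

Substitution: /ð/ → /m/, giving /mvehʒeŋgʔ/.
The consonants /g/, /ʔ/ cannot be parsed into a legal (C)(C)V(C) syllable (at most one coda consonant is licensed; onsets may contain at most 2 consonants).
Inserting the epenthetic vowel yields /g/ → /ga/, /ʔ/ → /ʔa/.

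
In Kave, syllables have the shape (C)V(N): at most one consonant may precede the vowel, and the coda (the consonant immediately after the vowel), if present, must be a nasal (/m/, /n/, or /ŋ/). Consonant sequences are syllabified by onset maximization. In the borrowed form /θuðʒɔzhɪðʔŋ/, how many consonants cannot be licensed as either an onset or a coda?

5

Syllabifying with onset maximization leaves /ð/, /z/, /ð/, /ʔ/, /ŋ/ stranded (only a nasal (/m/, /n/, or /ŋ/) is licensed in coda position; onsets are limited to one consonant).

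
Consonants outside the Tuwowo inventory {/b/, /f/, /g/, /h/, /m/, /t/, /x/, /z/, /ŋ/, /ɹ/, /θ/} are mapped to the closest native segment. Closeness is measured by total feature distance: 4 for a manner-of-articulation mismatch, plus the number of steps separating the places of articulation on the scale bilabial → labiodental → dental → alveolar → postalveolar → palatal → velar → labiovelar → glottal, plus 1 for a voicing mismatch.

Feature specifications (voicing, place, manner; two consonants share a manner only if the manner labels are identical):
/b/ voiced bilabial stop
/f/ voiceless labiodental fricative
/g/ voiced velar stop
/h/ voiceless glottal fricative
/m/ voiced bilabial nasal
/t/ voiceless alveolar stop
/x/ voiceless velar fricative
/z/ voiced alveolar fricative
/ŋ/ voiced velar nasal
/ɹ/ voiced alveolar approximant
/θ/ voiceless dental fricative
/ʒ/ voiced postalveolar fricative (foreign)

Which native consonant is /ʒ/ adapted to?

/z/ is closest: same manner (fricative), place distance 1 (postalveolar→alveolar), same voicing; total 1. Next closest is /x/ at distance 3.

z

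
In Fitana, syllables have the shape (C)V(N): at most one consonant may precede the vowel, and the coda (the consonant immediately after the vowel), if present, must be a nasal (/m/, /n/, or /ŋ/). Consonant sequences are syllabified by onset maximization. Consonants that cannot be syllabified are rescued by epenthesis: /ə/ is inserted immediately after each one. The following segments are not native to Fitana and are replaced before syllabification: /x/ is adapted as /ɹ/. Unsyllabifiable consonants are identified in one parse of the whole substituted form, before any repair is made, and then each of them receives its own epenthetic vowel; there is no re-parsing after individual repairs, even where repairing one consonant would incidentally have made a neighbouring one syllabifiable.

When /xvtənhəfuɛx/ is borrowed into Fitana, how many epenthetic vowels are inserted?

After substitution the input is /ɹvtənhəfuɛɹ/.
The unsyllabifiable consonants are /ɹ/, /v/, /ɹ/; each receives one epenthetic vowel.

3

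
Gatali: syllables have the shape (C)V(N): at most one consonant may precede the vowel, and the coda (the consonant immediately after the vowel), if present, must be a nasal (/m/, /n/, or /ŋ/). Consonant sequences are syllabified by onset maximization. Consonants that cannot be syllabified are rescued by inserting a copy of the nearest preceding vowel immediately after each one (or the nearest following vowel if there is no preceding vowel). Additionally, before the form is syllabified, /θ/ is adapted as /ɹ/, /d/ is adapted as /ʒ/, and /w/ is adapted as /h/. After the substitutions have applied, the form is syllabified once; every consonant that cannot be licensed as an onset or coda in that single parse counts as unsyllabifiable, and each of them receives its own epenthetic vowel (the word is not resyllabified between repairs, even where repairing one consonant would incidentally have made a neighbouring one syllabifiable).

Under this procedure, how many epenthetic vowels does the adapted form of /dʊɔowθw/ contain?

After substitution the input is /ʒʊɔohɹh/.
The unsyllabifiable consonants are /h/, /ɹ/, /h/; each receives one epenthetic vowel.

3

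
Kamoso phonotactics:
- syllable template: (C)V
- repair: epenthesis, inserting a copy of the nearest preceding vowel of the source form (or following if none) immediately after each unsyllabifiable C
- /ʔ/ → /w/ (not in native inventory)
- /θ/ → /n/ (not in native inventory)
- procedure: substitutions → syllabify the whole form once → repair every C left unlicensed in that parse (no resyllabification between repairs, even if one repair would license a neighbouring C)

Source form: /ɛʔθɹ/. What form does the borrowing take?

Substitution: /ʔ/ → /w/, /θ/ → /n/, giving /ɛwnɹ/.
The consonants /w/, /n/, /ɹ/ cannot be parsed into a legal (C)V syllable (no codas are permitted; onsets are limited to one consonant).
Each unlicensed consonant becomes the onset of a new syllable: /w/ → /wɛ/, /n/ → /nɛ/, /ɹ/ → /ɹɛ/.

ɛwɛnɛɹɛ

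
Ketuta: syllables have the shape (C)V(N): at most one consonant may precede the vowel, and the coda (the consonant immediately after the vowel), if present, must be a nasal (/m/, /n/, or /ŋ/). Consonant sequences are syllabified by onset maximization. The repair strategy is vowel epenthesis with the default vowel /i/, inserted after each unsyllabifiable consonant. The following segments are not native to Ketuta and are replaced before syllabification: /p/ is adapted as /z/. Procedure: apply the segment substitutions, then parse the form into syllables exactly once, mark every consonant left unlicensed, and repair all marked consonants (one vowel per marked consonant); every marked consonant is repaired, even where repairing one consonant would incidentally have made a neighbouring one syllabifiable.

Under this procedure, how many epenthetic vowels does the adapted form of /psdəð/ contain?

After substitution the input is /zsdəð/.
The unsyllabifiable consonants are /z/, /s/, /ð/; each receives one epenthetic vowel.

3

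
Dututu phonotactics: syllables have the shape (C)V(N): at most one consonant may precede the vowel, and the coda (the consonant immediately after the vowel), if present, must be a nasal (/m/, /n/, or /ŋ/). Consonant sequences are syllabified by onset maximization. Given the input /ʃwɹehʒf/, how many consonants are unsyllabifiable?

The consonants /ʃ/, /w/, /h/, /ʒ/, /f/ cannot be parsed into a legal (C)V(N) syllable (only a nasal (/m/, /n/, or /ŋ/) is licensed in coda position; onsets are limited to one consonant).

5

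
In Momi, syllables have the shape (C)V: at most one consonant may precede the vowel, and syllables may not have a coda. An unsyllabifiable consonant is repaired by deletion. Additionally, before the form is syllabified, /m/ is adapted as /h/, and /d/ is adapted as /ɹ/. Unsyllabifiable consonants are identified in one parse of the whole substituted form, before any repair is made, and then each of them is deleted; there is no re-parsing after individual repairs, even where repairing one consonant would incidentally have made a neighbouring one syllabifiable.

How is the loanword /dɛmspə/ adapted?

ɹɛpə

Substitution: /d/ → /ɹ/, /m/ → /h/, giving /ɹɛhspə/.
The consonants /h/, /s/ cannot be parsed into a legal (C)V syllable (no codas are permitted; onsets are limited to one consonant).
Deleting the stranded consonants removes /h/, /s/.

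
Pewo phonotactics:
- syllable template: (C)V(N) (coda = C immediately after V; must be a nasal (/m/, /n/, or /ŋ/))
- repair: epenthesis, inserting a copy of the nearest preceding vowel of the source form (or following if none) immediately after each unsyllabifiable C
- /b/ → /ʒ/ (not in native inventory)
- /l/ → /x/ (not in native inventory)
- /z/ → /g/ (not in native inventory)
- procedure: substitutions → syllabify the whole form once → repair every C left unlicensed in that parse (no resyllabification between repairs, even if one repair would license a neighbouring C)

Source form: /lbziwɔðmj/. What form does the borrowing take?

Substitution: /l/ → /x/, /b/ → /ʒ/, /z/ → /g/, giving /xʒgiwɔðmj/.
The consonants /x/, /ʒ/, /ð/, /m/, /j/ cannot be parsed into a legal (C)V(N) syllable (only a nasal (/m/, /n/, or /ŋ/) is licensed in coda position; onsets are limited to one consonant).
Inserting the epenthetic vowel yields /x/ → /xi/, /ʒ/ → /ʒi/, /ð/ → /ðɔ/, /m/ → /mɔ/, /j/ → /jɔ/.

xiʒigiwɔðɔmɔjɔ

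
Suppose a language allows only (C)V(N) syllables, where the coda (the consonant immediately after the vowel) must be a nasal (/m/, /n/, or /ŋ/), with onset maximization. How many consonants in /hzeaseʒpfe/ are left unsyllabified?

The consonants /h/, /ʒ/, /p/ cannot be parsed into a legal (C)V(N) syllable (only a nasal (/m/, /n/, or /ŋ/) is licensed in coda position; onsets are limited to one consonant).

3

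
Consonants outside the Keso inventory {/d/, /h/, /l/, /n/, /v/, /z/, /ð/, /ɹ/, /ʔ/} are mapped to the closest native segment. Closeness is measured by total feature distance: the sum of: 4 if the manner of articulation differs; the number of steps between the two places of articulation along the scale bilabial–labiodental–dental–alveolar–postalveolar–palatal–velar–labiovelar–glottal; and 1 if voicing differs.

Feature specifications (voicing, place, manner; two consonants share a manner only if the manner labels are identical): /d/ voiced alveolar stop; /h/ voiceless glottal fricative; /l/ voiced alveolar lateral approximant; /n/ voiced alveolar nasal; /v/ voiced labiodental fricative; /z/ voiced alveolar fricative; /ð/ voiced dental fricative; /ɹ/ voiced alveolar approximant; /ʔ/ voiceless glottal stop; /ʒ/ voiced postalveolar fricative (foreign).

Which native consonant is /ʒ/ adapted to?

/z/ is closest: same manner (fricative), place distance 1 (postalveolar→alveolar), same voicing; total 1. Next closest is /ð/ at distance 2.

z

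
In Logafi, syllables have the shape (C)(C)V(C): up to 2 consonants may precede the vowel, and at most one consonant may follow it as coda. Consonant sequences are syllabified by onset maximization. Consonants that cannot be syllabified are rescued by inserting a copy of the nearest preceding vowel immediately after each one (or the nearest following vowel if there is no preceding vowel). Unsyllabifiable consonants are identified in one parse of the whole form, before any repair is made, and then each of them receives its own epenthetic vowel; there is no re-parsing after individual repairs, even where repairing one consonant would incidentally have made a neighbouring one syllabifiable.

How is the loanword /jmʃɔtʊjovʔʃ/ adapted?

Syllabifying with onset maximization leaves /j/, /ʔ/, /ʃ/ stranded (at most one coda consonant is licensed; onsets may contain at most 2 consonants).
Each unlicensed consonant becomes the onset of a new syllable: /j/ → /jɔ/, /ʔ/ → /ʔo/, /ʃ/ → /ʃo/.

jɔmʃɔtʊjovʔoʃo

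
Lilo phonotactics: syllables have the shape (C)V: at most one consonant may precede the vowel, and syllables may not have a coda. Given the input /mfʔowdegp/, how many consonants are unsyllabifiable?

Under (C)V, the unsyllabifiable consonants are /m/, /f/, /w/, /g/, /p/ (no codas are permitted; onsets are limited to one consonant).

5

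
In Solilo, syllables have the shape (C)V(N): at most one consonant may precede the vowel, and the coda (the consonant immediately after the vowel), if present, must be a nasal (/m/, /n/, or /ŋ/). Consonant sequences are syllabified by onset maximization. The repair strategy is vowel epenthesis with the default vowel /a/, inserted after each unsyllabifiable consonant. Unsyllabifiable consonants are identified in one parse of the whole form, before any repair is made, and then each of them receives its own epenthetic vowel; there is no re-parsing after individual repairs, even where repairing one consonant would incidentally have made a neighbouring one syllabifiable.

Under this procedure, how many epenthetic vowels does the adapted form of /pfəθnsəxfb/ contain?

6

The unsyllabifiable consonants are /p/, /θ/, /n/, /x/, /f/, /b/; each receives one epenthetic vowel.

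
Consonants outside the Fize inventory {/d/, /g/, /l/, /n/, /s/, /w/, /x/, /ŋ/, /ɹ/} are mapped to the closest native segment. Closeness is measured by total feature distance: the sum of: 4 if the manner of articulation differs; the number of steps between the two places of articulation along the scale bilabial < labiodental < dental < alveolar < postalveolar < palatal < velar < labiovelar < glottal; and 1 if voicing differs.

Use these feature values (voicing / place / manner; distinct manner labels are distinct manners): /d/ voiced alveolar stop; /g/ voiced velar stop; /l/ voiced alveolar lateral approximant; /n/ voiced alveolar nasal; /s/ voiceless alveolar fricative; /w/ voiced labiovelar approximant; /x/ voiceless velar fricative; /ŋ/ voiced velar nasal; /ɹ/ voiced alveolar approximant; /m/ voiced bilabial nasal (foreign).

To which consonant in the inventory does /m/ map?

/n/ is closest: same manner (nasal), place distance 3 (bilabial→alveolar), same voicing; total 3. Next closest is /ŋ/ at distance 6.

n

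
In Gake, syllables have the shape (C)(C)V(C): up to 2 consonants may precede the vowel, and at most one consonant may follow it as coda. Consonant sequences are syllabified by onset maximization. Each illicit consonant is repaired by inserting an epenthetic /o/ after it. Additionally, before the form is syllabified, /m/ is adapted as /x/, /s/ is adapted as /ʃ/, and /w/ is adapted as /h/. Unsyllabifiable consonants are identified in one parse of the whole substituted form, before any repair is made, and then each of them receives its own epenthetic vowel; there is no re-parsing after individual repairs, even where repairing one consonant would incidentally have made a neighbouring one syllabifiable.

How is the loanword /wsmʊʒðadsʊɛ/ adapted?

hoʃxʊʒðadʃʊɛ

Substitution: /w/ → /h/, /s/ → /ʃ/, /m/ → /x/, giving /hʃxʊʒðadʃʊɛ/.
Syllabifying with onset maximization leaves /h/ stranded (at most one coda consonant is licensed; onsets may contain at most 2 consonants).
Inserting the epenthetic vowel yields /h/ → /ho/.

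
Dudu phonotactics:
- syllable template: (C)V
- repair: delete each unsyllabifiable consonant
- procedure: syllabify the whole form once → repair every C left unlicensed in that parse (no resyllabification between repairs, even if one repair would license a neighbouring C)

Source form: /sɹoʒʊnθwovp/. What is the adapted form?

ɹoʒʊwo

Under (C)V, the unsyllabifiable consonants are /s/, /n/, /θ/, /v/, /p/ (no codas are permitted; onsets are limited to one consonant).
Deleting the stranded consonants removes /s/, /n/, /θ/, /v/, /p/.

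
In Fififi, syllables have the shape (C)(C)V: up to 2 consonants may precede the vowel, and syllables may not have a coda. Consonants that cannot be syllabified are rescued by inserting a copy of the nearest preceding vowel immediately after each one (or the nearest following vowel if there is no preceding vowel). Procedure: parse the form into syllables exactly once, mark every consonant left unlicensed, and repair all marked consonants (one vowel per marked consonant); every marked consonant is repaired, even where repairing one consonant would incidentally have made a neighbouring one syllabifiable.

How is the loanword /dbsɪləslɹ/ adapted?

dɪbsɪləsələɹə

The consonants /d/, /s/, /l/, /ɹ/ cannot be parsed into a legal (C)(C)V syllable (no codas are permitted; onsets may contain at most 2 consonants).
Epenthesis after each stranded consonant: /d/ → /dɪ/, /s/ → /sə/, /l/ → /lə/, /ɹ/ → /ɹə/.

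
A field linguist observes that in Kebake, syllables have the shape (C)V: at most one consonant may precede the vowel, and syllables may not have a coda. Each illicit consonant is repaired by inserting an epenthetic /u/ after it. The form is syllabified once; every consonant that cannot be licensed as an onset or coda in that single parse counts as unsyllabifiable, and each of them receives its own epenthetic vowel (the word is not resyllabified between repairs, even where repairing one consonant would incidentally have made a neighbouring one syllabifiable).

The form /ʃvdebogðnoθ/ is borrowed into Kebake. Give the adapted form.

ʃuvudeboguðunoθu

Under (C)V, the unsyllabifiable consonants are /ʃ/, /v/, /g/, /ð/, /θ/ (no codas are permitted; onsets are limited to one consonant).
Each unlicensed consonant becomes the onset of a new syllable: /ʃ/ → /ʃu/, /v/ → /vu/, /g/ → /gu/, /ð/ → /ðu/, /θ/ → /θu/.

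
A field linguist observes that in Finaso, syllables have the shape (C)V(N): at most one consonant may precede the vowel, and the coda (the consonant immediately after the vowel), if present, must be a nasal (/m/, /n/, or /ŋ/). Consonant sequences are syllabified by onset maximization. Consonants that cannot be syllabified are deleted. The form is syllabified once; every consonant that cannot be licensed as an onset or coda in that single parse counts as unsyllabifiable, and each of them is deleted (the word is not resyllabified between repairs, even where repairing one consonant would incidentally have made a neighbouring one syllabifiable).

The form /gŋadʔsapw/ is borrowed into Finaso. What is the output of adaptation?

ŋasa

The consonants /g/, /d/, /ʔ/, /p/, /w/ cannot be parsed into a legal (C)V(N) syllable (only a nasal (/m/, /n/, or /ŋ/) is licensed in coda position; onsets are limited to one consonant).
Deletion applies to /g/, /d/, /ʔ/, /p/, /w/.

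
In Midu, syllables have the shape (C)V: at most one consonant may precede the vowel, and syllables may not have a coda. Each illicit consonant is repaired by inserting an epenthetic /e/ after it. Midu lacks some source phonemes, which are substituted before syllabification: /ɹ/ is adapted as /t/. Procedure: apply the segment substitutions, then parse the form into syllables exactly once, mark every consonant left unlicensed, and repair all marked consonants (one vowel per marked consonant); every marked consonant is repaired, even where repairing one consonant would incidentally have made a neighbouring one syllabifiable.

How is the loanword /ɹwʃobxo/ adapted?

Substitution: /ɹ/ → /t/, giving /twʃobxo/.
Under (C)V, the unsyllabifiable consonants are /t/, /w/, /b/ (no codas are permitted; onsets are limited to one consonant).
Each unlicensed consonant becomes the onset of a new syllable: /t/ → /te/, /w/ → /we/, /b/ → /be/.

teweʃobexo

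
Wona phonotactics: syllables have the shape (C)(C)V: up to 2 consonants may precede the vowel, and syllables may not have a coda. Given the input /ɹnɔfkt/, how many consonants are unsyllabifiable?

3

The consonants /f/, /k/, /t/ cannot be parsed into a legal (C)(C)V syllable (no codas are permitted; onsets may contain at most 2 consonants).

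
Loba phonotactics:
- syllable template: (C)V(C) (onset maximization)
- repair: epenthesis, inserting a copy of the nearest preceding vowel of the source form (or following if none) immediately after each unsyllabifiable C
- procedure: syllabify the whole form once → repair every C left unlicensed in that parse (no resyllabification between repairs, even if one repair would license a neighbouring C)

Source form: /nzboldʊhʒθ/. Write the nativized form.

Under (C)V(C), the unsyllabifiable consonants are /n/, /z/, /ʒ/, /θ/ (at most one coda consonant is licensed; onsets are limited to one consonant).
Each unlicensed consonant becomes the onset of a new syllable: /n/ → /no/, /z/ → /zo/, /ʒ/ → /ʒʊ/, /θ/ → /θʊ/.

nozoboldʊhʒʊθʊ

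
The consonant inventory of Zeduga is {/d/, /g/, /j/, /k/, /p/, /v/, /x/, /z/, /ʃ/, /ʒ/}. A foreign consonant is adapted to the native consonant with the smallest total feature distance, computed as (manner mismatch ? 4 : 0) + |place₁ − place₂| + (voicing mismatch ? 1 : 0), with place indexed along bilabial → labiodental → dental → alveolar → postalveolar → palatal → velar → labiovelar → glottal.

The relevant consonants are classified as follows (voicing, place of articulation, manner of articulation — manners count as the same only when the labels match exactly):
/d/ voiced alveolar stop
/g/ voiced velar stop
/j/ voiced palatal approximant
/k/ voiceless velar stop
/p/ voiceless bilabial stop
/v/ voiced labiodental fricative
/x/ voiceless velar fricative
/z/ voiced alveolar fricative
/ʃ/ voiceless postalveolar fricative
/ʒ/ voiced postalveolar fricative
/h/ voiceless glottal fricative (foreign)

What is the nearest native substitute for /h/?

x

/x/ is closest: same manner (fricative), place distance 2 (glottal→velar), same voicing; total 2. Next closest is /ʃ/ at distance 4.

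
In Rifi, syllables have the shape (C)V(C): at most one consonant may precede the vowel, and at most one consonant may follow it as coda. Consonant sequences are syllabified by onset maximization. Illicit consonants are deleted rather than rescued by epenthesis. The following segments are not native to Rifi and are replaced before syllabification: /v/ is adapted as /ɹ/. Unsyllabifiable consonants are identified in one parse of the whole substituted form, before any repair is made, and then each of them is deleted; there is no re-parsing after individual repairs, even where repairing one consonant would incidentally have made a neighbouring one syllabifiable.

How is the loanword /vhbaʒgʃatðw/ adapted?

baʒʃat

Substitution: /v/ → /ɹ/, giving /ɹhbaʒgʃatðw/.
Under (C)V(C), the unsyllabifiable consonants are /ɹ/, /h/, /g/, /ð/, /w/ (at most one coda consonant is licensed; onsets are limited to one consonant).
Deletion applies to /ɹ/, /h/, /g/, /ð/, /w/.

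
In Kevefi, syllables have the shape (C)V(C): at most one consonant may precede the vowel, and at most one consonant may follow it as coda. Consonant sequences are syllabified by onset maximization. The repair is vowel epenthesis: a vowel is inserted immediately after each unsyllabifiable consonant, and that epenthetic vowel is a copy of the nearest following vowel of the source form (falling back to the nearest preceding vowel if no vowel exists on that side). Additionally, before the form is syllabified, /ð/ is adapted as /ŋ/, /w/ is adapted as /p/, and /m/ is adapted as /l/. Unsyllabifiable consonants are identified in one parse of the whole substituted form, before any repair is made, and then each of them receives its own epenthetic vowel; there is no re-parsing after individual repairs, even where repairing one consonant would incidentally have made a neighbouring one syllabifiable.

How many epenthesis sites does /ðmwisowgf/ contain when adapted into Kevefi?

4

After substitution the input is /ŋlpisopgf/.
The unsyllabifiable consonants are /ŋ/, /l/, /g/, /f/; each receives one epenthetic vowel.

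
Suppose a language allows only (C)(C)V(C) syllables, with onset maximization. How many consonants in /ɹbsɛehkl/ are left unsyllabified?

3

The consonants /ɹ/, /k/, /l/ cannot be parsed into a legal (C)(C)V(C) syllable (at most one coda consonant is licensed; onsets may contain at most 2 consonants).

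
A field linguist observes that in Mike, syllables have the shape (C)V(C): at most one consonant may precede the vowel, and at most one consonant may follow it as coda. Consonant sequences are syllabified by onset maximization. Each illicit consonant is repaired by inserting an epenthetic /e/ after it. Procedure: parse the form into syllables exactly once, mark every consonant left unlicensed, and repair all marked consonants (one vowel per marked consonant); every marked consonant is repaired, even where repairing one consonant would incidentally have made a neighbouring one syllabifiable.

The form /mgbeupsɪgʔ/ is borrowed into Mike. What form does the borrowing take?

megebeupsɪgʔe

Syllabifying with onset maximization leaves /m/, /g/, /ʔ/ stranded (at most one coda consonant is licensed; onsets are limited to one consonant).
Inserting the epenthetic vowel yields /m/ → /me/, /g/ → /ge/, /ʔ/ → /ʔe/.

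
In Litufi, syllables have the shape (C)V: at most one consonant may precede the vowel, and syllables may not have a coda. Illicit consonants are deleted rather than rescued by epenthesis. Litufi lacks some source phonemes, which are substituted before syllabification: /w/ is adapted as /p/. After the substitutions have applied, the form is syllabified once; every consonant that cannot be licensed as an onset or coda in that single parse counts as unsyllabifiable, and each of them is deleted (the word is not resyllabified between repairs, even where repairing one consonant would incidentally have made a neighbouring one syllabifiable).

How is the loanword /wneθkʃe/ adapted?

neʃe

Substitution: /w/ → /p/, giving /pneθkʃe/.
Syllabifying with onset maximization leaves /p/, /θ/, /k/ stranded (no codas are permitted; onsets are limited to one consonant).
Deletion applies to /p/, /θ/, /k/.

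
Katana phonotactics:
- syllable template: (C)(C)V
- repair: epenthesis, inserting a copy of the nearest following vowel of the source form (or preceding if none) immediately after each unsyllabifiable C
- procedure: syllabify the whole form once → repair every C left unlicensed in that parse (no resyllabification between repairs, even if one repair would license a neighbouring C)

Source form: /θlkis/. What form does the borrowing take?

Syllabifying with onset maximization leaves /θ/, /s/ stranded (no codas are permitted; onsets may contain at most 2 consonants).
Epenthesis after each stranded consonant: /θ/ → /θi/, /s/ → /si/.

θilkisi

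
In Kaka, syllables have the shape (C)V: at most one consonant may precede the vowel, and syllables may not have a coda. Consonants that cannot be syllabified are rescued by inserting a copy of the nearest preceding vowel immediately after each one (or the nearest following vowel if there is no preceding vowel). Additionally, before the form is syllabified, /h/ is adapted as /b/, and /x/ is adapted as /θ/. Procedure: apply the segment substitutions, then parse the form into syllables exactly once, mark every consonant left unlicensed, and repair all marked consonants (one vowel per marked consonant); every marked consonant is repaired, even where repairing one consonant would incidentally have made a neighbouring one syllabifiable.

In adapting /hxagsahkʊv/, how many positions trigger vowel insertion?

4

After substitution the input is /bθagsabkʊv/.
The unsyllabifiable consonants are /b/, /g/, /b/, /v/; each receives one epenthetic vowel.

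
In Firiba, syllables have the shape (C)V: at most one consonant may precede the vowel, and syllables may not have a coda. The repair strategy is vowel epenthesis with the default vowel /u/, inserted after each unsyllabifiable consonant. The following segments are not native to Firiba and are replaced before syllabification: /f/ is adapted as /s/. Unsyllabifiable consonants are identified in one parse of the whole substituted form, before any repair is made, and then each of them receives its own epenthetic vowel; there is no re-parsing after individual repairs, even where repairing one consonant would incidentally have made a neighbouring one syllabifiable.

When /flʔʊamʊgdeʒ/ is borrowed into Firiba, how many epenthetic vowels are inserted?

4

After substitution the input is /slʔʊamʊgdeʒ/.
The unsyllabifiable consonants are /s/, /l/, /g/, /ʒ/; each receives one epenthetic vowel.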